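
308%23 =9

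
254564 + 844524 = 1099088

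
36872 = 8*4609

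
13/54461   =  13/54461 = 0.00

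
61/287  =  61/287 =0.21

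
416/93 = 4 + 44/93 = 4.47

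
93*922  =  85746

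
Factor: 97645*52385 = 5^2 * 59^1*331^1 * 10477^1 = 5115133325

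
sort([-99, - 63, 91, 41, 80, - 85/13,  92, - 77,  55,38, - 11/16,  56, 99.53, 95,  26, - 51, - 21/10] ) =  [-99,- 77, - 63,-51, - 85/13,  -  21/10,- 11/16,26, 38, 41, 55, 56, 80,91, 92, 95, 99.53]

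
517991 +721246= 1239237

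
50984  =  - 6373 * (- 8 )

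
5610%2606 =398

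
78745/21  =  3749+16/21 = 3749.76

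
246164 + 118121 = 364285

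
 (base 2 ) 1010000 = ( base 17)4C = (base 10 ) 80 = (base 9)88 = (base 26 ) 32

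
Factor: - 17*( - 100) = 2^2 * 5^2*17^1 =1700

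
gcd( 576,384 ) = 192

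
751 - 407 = 344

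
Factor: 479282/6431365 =2^1*5^(-1 )*239641^1*1286273^(-1)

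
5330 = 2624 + 2706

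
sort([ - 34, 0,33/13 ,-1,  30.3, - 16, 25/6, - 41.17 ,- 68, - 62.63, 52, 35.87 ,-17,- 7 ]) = [ - 68,-62.63, - 41.17, - 34,  -  17, - 16,-7, - 1, 0, 33/13, 25/6, 30.3, 35.87,52 ] 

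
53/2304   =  53/2304 = 0.02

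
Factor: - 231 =-3^1*7^1*11^1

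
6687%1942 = 861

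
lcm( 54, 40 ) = 1080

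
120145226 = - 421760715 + 541905941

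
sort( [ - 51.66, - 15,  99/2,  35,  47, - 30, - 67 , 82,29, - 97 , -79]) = [ -97,-79,  -  67,  -  51.66, - 30, - 15,29, 35, 47,99/2, 82]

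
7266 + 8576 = 15842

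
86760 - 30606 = 56154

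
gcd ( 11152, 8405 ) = 41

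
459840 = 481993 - 22153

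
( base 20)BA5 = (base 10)4605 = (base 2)1000111111101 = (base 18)e3f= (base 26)6l3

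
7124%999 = 131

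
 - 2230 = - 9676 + 7446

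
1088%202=78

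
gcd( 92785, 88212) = 1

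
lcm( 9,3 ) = 9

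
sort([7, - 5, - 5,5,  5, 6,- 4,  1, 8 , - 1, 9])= [ - 5,-5,-4, - 1, 1, 5, 5,6,7, 8, 9 ] 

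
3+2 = 5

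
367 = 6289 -5922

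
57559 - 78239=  - 20680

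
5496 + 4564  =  10060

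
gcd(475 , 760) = 95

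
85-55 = 30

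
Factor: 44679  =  3^1*53^1 *281^1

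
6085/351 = 17 + 118/351 = 17.34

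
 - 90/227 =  - 90/227 =- 0.40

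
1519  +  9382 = 10901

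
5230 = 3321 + 1909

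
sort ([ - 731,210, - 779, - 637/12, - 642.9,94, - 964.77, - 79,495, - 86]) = [ - 964.77, - 779, - 731, - 642.9, - 86,- 79,  -  637/12, 94 , 210, 495 ]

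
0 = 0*490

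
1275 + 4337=5612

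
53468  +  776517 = 829985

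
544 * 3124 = 1699456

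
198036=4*49509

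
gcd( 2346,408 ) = 102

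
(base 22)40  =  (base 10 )88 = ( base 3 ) 10021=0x58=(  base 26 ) 3A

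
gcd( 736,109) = 1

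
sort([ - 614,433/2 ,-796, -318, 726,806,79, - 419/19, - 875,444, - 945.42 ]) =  [ - 945.42, - 875, - 796, - 614, - 318, - 419/19,79,433/2,444,726,806 ] 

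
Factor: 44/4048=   2^(  -  2)*23^(- 1) = 1/92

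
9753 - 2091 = 7662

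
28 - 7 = 21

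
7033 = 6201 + 832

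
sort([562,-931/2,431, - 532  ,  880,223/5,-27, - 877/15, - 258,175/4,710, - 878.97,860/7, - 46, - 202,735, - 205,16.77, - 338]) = [ - 878.97, - 532, - 931/2, - 338, - 258, - 205, - 202, - 877/15, - 46, - 27, 16.77, 175/4,223/5,860/7,431, 562,710, 735,880] 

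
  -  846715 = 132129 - 978844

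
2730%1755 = 975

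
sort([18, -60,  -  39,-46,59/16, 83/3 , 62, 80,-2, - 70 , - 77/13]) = [ - 70, - 60 ,  -  46,-39, - 77/13,-2,59/16, 18 , 83/3, 62,80 ] 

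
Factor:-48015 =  - 3^2*5^1*11^1*97^1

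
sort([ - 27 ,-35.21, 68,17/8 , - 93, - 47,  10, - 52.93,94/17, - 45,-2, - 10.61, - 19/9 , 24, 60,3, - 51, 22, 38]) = [ - 93, - 52.93, - 51, - 47, - 45, - 35.21 , - 27, -10.61, - 19/9,- 2, 17/8, 3, 94/17,10, 22,  24, 38 , 60, 68 ] 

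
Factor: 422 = 2^1 * 211^1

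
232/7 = 33 + 1/7 = 33.14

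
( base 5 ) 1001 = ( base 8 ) 176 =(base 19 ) 6C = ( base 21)60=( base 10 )126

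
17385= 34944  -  17559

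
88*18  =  1584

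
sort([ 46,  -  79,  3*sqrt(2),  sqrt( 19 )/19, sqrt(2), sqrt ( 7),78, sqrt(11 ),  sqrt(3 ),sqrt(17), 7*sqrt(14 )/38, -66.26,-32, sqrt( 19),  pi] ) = [ - 79,  -  66.26,-32,sqrt(19 )/19,  7 * sqrt(14)/38, sqrt(2) , sqrt(3), sqrt ( 7 ),pi,  sqrt( 11),sqrt( 17 ),3*sqrt( 2 ),sqrt(19 ),46,78 ]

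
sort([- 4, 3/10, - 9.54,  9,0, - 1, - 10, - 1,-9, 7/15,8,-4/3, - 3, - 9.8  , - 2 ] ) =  [ - 10, - 9.8, - 9.54, - 9, - 4, - 3,-2, - 4/3  , - 1, - 1, 0, 3/10, 7/15, 8, 9 ] 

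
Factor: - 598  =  - 2^1*13^1 *23^1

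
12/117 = 4/39 = 0.10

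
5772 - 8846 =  - 3074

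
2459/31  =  79+10/31 = 79.32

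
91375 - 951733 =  - 860358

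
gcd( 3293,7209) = 89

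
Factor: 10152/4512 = 2^(  -  2 ) * 3^2 = 9/4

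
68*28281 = 1923108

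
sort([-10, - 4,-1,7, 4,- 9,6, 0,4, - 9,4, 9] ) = [ - 10,-9,-9 ,-4, - 1,0,4,4, 4, 6,  7,9]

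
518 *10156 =5260808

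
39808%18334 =3140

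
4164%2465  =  1699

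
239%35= 29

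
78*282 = 21996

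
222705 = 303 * 735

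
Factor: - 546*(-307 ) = 2^1*3^1*7^1*13^1 * 307^1 = 167622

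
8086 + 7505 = 15591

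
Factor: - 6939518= - 2^1*79^1* 167^1*263^1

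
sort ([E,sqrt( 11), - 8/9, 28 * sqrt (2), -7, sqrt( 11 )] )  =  [ - 7, - 8/9,E,sqrt( 11 ),sqrt( 11 ),28*sqrt(2) ]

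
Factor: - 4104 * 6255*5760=-147862195200 = - 2^10*3^7*5^2 * 19^1* 139^1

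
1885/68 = 27  +  49/68=27.72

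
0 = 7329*0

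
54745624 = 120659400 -65913776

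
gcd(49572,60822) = 18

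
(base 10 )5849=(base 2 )1011011011001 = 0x16d9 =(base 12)3475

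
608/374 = 1+117/187 = 1.63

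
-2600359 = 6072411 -8672770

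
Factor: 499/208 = 2^(-4 )*13^(-1 ) * 499^1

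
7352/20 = 1838/5 = 367.60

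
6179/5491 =6179/5491 = 1.13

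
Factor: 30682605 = 3^1*5^1*233^1*8779^1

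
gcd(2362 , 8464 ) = 2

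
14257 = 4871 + 9386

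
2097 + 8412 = 10509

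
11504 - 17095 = -5591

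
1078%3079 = 1078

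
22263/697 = 31+16/17= 31.94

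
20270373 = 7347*2759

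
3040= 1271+1769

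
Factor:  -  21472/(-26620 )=2^3*5^( - 1)*11^(  -  2) *61^1=488/605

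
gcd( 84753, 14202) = 27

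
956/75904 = 239/18976 = 0.01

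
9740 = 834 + 8906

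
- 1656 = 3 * (- 552 ) 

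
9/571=9/571=0.02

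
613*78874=48349762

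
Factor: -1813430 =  - 2^1 * 5^1*41^1*4423^1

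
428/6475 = 428/6475 = 0.07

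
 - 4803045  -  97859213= - 102662258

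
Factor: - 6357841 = -7^1 * 79^1*11497^1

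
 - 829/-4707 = 829/4707 = 0.18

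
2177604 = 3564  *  611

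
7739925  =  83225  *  93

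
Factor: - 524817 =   -  3^2  *58313^1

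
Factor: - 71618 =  - 2^1*35809^1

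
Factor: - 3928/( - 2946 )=2^2*3^( - 1) = 4/3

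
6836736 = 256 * 26706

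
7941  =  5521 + 2420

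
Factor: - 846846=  - 2^1*3^2*7^1*11^1*13^1*47^1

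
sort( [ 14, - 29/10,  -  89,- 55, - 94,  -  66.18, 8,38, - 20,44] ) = [-94, - 89, -66.18, - 55, - 20, - 29/10,8,14,38, 44]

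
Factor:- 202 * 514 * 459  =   - 2^2*3^3*17^1*101^1*  257^1= -47657052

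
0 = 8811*0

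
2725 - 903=1822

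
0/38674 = 0=0.00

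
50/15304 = 25/7652 = 0.00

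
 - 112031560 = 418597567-530629127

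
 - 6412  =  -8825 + 2413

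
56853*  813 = 46221489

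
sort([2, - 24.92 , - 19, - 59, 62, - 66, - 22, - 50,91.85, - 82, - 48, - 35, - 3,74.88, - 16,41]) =[ - 82, - 66 , - 59,- 50, - 48 ,-35,-24.92, - 22, - 19, - 16, - 3, 2 , 41, 62,74.88,91.85]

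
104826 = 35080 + 69746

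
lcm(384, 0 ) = 0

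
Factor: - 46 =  - 2^1*23^1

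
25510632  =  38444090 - 12933458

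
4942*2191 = 10827922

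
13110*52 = 681720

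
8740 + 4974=13714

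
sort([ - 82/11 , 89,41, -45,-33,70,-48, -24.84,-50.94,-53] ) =[ - 53,-50.94, - 48, - 45, - 33, -24.84,  -  82/11,41, 70,89]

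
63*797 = 50211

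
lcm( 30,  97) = 2910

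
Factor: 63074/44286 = 47/33 = 3^( - 1 ) * 11^( - 1) *47^1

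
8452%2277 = 1621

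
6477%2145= 42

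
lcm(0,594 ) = 0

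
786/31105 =786/31105=0.03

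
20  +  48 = 68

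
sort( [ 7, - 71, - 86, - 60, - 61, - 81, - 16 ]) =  [-86, - 81, - 71, - 61, - 60, - 16, 7]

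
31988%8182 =7442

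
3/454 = 3/454 =0.01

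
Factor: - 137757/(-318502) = 141/326=   2^ ( - 1)*3^1*47^1*163^(-1)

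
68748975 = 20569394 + 48179581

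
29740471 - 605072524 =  - 575332053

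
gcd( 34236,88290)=54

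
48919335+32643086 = 81562421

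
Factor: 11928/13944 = 71^1*83^(-1) = 71/83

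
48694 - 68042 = - 19348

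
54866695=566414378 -511547683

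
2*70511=141022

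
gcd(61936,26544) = 8848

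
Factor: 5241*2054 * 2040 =21960628560=2^4 *3^2 * 5^1 *13^1*17^1*79^1*1747^1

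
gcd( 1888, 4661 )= 59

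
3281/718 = 4 + 409/718= 4.57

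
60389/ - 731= - 60389/731 = - 82.61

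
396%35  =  11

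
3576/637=3576/637 = 5.61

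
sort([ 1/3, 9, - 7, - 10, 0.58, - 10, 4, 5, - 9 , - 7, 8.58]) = [  -  10,- 10, - 9, - 7,  -  7, 1/3, 0.58, 4,5, 8.58, 9] 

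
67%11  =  1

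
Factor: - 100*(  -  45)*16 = 2^6 *3^2*5^3 = 72000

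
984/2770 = 492/1385 = 0.36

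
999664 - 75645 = 924019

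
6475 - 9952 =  - 3477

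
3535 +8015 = 11550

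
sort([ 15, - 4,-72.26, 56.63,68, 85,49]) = [  -  72.26 ,-4, 15 , 49,56.63,68,85]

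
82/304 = 41/152 = 0.27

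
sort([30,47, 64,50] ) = [ 30,47,50,64 ]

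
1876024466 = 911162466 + 964862000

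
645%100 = 45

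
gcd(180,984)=12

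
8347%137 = 127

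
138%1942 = 138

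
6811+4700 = 11511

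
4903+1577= 6480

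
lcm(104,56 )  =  728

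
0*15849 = 0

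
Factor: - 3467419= -53^1*65423^1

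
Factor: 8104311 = 3^2*29^1*31051^1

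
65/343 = 65/343=0.19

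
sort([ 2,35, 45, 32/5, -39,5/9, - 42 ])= [ - 42,-39, 5/9,2, 32/5, 35, 45] 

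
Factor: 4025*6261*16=2^4*3^1*5^2 * 7^1*23^1*2087^1 =403208400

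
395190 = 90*4391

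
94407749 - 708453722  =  - 614045973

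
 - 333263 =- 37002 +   -  296261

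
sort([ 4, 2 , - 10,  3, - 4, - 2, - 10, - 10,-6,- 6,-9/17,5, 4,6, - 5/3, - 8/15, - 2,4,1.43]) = [ - 10, - 10,-10 , - 6,-6,  -  4, - 2, - 2, - 5/3,-8/15, - 9/17,  1.43, 2,3,  4,4 , 4,  5,6]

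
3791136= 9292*408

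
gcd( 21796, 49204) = 4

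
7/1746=7/1746=0.00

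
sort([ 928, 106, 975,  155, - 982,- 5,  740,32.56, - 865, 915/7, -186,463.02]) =[-982,-865, - 186, - 5,32.56, 106,  915/7,155,463.02,  740,928, 975 ]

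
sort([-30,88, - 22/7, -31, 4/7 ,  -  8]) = [-31,-30, - 8,-22/7,4/7,88 ]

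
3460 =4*865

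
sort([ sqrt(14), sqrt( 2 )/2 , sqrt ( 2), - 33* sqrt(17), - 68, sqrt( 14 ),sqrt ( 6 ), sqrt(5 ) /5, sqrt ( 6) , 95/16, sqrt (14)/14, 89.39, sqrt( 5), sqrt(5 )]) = [-33* sqrt( 17), - 68, sqrt(14 ) /14,  sqrt (5)/5,sqrt(2)/2, sqrt(2), sqrt(5), sqrt(5), sqrt(6), sqrt(6 ), sqrt(14), sqrt(14), 95/16, 89.39]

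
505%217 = 71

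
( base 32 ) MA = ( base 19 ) 1IB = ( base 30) no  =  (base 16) 2ca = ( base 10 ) 714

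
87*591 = 51417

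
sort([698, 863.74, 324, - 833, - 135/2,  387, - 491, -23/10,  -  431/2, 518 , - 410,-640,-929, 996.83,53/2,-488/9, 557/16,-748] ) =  [ - 929, - 833, - 748  ,-640, - 491,-410, - 431/2,-135/2,-488/9, - 23/10,53/2,557/16 , 324,387, 518,698,863.74,996.83 ]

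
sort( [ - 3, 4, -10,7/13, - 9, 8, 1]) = [  -  10, - 9, - 3 , 7/13, 1 , 4,8] 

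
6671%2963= 745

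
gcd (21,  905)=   1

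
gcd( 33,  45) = 3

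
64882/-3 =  - 21628+2/3 = -21627.33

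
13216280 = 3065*4312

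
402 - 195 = 207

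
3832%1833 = 166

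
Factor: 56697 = 3^1*18899^1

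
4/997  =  4/997 =0.00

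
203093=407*499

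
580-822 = - 242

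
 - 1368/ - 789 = 1 + 193/263 = 1.73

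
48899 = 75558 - 26659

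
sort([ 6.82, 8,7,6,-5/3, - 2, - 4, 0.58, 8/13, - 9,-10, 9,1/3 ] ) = [ - 10,-9, - 4, - 2, - 5/3, 1/3, 0.58,  8/13 , 6,6.82,7, 8, 9]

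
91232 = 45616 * 2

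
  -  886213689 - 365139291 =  - 1251352980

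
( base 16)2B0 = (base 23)16l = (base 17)268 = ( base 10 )688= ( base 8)1260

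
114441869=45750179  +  68691690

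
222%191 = 31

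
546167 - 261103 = 285064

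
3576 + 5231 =8807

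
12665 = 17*745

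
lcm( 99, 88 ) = 792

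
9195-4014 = 5181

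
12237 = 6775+5462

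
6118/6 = 1019+2/3 = 1019.67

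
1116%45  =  36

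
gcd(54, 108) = 54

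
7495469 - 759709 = 6735760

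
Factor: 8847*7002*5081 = 2^1*3^4*389^1*983^1*5081^1 = 314751152214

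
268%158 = 110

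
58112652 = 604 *96213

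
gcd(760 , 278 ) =2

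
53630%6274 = 3438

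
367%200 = 167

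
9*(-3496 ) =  - 31464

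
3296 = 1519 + 1777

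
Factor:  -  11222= - 2^1*31^1*181^1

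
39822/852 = 6637/142 = 46.74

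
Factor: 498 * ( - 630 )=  - 2^2 * 3^3*5^1*7^1 * 83^1 = - 313740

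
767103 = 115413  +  651690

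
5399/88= 61+31/88 = 61.35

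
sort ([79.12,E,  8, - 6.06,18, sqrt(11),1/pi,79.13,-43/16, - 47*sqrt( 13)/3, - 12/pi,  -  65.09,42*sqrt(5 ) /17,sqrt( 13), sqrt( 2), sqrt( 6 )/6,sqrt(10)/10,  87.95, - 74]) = [ - 74,-65.09, - 47*sqrt(13)/3, - 6.06, - 12/pi, - 43/16, sqrt(10) /10,1/pi,sqrt( 6) /6,sqrt(2 ) , E,sqrt (11)  ,  sqrt(13 ),42*sqrt(5)/17, 8,  18, 79.12, 79.13 , 87.95] 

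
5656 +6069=11725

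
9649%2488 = 2185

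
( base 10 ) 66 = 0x42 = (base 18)3c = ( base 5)231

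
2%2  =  0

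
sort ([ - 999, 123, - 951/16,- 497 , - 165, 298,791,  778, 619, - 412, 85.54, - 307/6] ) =[-999, - 497, -412, -165,-951/16, - 307/6, 85.54, 123, 298, 619, 778,791 ]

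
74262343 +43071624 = 117333967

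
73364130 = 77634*945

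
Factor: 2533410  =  2^1*3^3*5^1*11^1*853^1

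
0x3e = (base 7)116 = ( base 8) 76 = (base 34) 1s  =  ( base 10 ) 62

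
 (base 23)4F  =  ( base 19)5c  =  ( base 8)153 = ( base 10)107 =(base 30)3H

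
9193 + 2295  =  11488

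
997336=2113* 472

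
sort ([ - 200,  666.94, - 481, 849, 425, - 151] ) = [ - 481,- 200, - 151,425 , 666.94,849]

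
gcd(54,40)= 2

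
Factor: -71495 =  - 5^1*79^1 * 181^1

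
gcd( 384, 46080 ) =384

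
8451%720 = 531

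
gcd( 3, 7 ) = 1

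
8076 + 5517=13593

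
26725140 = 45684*585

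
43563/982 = 43563/982  =  44.36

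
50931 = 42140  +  8791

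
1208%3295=1208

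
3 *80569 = 241707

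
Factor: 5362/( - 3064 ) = -2^( - 2)* 7^1= -7/4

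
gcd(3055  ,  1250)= 5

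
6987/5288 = 6987/5288 = 1.32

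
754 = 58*13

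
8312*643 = 5344616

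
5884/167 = 35 + 39/167 = 35.23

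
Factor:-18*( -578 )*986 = 2^3 * 3^2  *  17^3*29^1 = 10258344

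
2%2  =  0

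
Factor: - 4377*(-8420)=36854340  =  2^2*3^1*5^1*421^1 * 1459^1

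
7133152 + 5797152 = 12930304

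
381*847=322707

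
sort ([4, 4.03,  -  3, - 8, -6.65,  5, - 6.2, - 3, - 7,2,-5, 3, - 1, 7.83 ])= [ - 8, - 7 , - 6.65, - 6.2, - 5, - 3, - 3,-1, 2, 3  ,  4,4.03,5, 7.83] 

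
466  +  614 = 1080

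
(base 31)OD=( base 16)2f5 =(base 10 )757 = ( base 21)1F1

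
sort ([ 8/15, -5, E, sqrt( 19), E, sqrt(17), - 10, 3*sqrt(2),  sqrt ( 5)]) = [ - 10 , - 5, 8/15,sqrt(5 ),E , E, sqrt( 17), 3 * sqrt( 2 ),sqrt( 19)] 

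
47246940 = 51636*915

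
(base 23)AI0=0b1011001001000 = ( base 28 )77k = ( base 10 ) 5704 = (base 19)ff4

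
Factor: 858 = 2^1*3^1*11^1*13^1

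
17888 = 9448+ 8440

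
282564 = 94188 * 3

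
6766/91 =74 + 32/91 =74.35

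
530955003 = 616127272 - 85172269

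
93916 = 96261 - 2345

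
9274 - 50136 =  - 40862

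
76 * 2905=220780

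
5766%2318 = 1130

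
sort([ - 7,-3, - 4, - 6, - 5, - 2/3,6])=[-7, - 6,-5, - 4,-3,- 2/3, 6]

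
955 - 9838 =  - 8883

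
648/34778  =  324/17389 = 0.02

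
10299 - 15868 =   -  5569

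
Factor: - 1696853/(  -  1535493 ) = 3^( - 1) * 1123^1*1511^1*511831^( - 1)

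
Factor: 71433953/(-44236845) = -3^( - 2 )*5^(- 1 ) * 19^(  -  1 )  *31^(  -  1 )* 1669^ ( - 1)*71433953^1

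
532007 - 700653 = -168646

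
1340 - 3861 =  - 2521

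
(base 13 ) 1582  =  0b110001001100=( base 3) 11022121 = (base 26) 4H2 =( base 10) 3148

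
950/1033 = 950/1033 = 0.92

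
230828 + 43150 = 273978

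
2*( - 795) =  - 1590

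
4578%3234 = 1344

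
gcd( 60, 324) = 12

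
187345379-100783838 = 86561541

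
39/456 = 13/152= 0.09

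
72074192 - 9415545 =62658647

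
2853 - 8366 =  - 5513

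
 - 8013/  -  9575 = 8013/9575  =  0.84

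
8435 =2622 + 5813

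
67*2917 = 195439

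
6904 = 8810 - 1906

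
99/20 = 4+19/20 = 4.95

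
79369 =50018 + 29351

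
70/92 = 35/46  =  0.76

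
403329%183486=36357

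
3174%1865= 1309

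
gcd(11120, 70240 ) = 80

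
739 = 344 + 395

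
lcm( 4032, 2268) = 36288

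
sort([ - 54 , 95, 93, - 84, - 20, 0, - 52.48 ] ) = [ - 84, - 54, - 52.48,-20,  0, 93, 95]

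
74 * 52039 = 3850886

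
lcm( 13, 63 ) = 819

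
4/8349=4/8349 = 0.00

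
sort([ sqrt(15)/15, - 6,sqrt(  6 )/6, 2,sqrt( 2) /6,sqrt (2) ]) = [ - 6,sqrt( 2 ) /6,  sqrt ( 15) /15,sqrt ( 6 )/6,sqrt ( 2 ),2]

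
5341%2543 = 255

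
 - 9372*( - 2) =18744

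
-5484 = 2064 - 7548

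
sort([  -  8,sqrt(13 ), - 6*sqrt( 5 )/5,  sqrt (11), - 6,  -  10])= [ - 10,-8, - 6, -6*sqrt( 5 )/5, sqrt( 11 ), sqrt( 13 ) ] 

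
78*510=39780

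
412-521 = - 109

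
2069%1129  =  940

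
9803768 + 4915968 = 14719736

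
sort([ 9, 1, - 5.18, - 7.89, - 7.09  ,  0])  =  [ - 7.89, - 7.09, - 5.18,0,1, 9 ]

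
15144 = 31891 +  - 16747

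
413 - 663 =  - 250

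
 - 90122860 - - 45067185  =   -45055675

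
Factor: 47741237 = 47^1*109^1 * 9319^1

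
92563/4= 92563/4 = 23140.75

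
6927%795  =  567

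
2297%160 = 57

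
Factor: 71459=19^1* 3761^1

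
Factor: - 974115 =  - 3^2 * 5^1*21647^1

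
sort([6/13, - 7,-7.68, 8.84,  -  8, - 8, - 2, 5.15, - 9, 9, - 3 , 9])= [ - 9,-8, - 8, - 7.68, - 7,-3, - 2,6/13, 5.15,8.84,9 , 9]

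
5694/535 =10 + 344/535= 10.64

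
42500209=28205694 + 14294515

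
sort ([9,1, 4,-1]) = [ - 1, 1,4, 9] 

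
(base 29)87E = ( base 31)771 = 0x1B21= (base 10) 6945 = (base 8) 15441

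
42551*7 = 297857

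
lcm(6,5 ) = 30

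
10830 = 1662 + 9168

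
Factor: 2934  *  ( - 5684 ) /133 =- 2382408/19=- 2^3*3^2 * 7^1*19^ ( - 1 )*29^1*163^1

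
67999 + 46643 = 114642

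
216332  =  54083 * 4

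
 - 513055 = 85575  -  598630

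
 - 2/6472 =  - 1/3236 = -  0.00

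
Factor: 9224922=2^1*3^1*7^1*239^1*919^1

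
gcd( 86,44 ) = 2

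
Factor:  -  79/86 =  - 2^( - 1 )*43^ ( - 1)*79^1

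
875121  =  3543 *247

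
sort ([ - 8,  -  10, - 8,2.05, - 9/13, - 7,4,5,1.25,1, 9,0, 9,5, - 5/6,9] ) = [ - 10,  -  8,  -  8,- 7,-5/6 , - 9/13,0,1,1.25,2.05,4,5,5,9,9, 9 ] 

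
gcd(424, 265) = 53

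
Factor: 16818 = 2^1*3^1*2803^1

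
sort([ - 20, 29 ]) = [-20 , 29 ] 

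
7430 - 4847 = 2583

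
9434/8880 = 1 + 277/4440=1.06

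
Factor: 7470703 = 7470703^1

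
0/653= 0 =0.00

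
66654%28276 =10102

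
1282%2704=1282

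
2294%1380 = 914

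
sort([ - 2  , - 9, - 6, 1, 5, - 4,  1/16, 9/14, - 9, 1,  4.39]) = [ - 9, - 9, - 6, - 4, - 2, 1/16,9/14,1, 1, 4.39, 5]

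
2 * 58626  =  117252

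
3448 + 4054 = 7502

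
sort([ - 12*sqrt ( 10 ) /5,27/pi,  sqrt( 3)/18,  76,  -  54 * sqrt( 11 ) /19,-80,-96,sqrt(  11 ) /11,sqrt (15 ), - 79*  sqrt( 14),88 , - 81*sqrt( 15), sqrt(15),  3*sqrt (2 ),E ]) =[ - 81*sqrt( 15), - 79*sqrt( 14),-96,- 80, - 54*sqrt(11) /19, - 12*sqrt ( 10)/5,  sqrt (3 ) /18, sqrt(11 ) /11, E , sqrt( 15),  sqrt( 15) , 3*sqrt( 2 ),  27/pi,76,  88]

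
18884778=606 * 31163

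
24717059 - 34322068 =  -9605009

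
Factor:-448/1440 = -2^1*3^( - 2)*5^( - 1)*7^1 = -14/45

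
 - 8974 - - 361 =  - 8613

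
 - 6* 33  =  -198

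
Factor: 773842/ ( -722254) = -386921/361127 = -13^(- 1)*27779^ ( - 1)*386921^1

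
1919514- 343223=1576291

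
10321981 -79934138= - 69612157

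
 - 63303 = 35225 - 98528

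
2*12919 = 25838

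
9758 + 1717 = 11475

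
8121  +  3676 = 11797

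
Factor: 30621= 3^1*59^1*173^1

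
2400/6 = 400=400.00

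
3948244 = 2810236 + 1138008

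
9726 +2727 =12453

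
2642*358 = 945836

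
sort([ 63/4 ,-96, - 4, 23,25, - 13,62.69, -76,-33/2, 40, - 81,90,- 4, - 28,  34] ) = [ - 96, -81,  -  76,-28, - 33/2,-13, - 4, -4, 63/4, 23, 25, 34, 40, 62.69,90 ]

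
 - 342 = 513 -855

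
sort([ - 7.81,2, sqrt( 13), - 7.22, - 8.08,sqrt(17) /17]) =[ - 8.08,-7.81, - 7.22, sqrt( 17)/17, 2,sqrt(13) ] 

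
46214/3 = 46214/3=15404.67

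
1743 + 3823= 5566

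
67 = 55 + 12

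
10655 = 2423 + 8232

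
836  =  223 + 613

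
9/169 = 9/169 = 0.05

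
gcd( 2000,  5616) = 16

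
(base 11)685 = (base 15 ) 399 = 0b1100110011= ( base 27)139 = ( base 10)819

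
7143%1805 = 1728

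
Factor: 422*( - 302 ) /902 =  - 63722/451 = - 2^1*11^(-1 )*41^( - 1 )*151^1 * 211^1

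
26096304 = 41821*624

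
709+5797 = 6506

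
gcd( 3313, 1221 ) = 1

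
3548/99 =3548/99 = 35.84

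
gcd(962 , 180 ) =2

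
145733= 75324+70409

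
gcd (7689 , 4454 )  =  1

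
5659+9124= 14783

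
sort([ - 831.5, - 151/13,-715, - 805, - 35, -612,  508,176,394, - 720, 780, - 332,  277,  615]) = [ - 831.5, - 805, - 720, - 715,  -  612, - 332, - 35, - 151/13,176, 277, 394, 508, 615,780]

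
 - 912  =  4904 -5816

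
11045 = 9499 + 1546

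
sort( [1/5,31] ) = [ 1/5,  31]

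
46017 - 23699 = 22318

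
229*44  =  10076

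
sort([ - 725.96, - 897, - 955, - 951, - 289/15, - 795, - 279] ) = [- 955, - 951, - 897, - 795, - 725.96, - 279,-289/15 ]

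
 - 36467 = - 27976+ - 8491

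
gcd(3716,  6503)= 929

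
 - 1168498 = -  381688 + -786810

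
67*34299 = 2298033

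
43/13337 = 43/13337 = 0.00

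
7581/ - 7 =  - 1083/1=- 1083.00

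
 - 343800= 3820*( - 90) 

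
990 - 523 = 467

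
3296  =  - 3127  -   - 6423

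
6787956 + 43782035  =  50569991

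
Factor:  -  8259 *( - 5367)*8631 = 3^4*7^1*137^1*1789^1*2753^1 = 382578163443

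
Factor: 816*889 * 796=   2^6 *3^1  *  7^1 *17^1*127^1*199^1= 577437504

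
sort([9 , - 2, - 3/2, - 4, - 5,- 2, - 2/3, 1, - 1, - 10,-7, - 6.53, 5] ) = [ - 10, - 7,-6.53, - 5, - 4, - 2, - 2,- 3/2, - 1, - 2/3,1 , 5, 9]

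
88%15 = 13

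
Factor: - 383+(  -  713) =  - 2^3*137^1 = - 1096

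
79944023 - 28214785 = 51729238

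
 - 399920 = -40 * 9998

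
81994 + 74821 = 156815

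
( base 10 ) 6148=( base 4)1200010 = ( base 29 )790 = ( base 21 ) DJG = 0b1100000000100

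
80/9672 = 10/1209 = 0.01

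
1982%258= 176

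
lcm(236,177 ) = 708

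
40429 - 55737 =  - 15308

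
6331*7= 44317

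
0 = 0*967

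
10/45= 2/9= 0.22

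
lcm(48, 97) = 4656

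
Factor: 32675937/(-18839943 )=-3^(-1 )*7^1*1555997^1 *2093327^(-1) = -  10891979/6279981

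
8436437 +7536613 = 15973050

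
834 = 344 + 490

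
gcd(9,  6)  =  3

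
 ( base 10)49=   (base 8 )61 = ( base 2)110001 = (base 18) 2d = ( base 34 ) 1f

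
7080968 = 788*8986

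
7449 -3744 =3705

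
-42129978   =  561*( - 75098)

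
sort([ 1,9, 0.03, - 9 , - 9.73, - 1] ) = [ - 9.73,-9, - 1,0.03, 1, 9 ] 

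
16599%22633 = 16599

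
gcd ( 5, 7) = 1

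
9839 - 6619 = 3220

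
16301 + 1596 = 17897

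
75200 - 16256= 58944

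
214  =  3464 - 3250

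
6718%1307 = 183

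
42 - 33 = 9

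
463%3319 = 463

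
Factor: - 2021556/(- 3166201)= 2^2*3^1*37^( - 1)* 83^ ( - 1 )*1031^(-1 )*168463^1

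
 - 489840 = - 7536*65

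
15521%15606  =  15521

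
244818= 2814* 87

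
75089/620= 75089/620 = 121.11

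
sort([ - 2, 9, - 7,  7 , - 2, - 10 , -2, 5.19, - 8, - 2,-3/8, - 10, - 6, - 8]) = [ - 10, - 10,-8, - 8,-7, - 6, - 2, - 2, - 2 ,-2,  -  3/8,5.19, 7,  9 ] 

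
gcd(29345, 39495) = 5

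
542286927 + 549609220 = 1091896147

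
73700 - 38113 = 35587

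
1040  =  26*40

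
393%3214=393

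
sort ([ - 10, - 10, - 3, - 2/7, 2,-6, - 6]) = [ - 10, - 10, - 6, - 6, - 3, - 2/7, 2]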